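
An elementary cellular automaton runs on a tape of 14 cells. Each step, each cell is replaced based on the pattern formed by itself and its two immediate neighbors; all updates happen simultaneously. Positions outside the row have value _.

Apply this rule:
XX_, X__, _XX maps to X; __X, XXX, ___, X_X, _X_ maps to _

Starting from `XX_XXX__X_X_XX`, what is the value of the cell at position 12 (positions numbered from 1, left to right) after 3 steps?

XX_X_XX_____XX
XX___XXX____XX
XXX__X_XX___XX
position 12 holds _

_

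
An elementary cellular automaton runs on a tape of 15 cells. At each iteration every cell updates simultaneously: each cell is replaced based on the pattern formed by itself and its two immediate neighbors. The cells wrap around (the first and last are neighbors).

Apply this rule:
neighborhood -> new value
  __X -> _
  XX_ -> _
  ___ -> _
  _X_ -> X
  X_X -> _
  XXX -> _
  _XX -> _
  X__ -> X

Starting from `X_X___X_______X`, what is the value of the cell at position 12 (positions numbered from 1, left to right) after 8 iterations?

_

__XX__XX_______
____X___X______
____XX__XX_____
______X___X____
______XX__XX___
________X___X__
________XX__XX_
__________X___X
position 12 holds _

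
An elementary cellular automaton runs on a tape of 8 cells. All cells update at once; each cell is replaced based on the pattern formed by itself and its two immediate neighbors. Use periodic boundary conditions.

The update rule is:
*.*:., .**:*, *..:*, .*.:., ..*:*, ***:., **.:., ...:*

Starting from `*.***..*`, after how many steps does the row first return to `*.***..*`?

16

..*..***
**.***..
*..*..**
.**.***.
**..*..*
..**.***
***..*..
*..**.**
.***..*.
**..**.*
..***..*
***..**.
*..***..
.***..**
.*..***.
*.***..*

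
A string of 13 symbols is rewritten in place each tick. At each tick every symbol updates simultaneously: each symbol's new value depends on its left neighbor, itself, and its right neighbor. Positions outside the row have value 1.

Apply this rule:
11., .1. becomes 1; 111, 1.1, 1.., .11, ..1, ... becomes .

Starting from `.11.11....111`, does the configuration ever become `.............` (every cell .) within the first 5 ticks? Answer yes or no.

..1..1.......
..1..1.......  (fixed point — unchanged through tick 5)
tick 5 is ..1..1......., still not uniform .

no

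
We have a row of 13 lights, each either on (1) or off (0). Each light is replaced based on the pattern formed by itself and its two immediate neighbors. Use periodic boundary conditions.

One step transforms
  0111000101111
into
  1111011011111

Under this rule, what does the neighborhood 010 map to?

At position 7 the neighborhood is 010; the next row has 0 there.

0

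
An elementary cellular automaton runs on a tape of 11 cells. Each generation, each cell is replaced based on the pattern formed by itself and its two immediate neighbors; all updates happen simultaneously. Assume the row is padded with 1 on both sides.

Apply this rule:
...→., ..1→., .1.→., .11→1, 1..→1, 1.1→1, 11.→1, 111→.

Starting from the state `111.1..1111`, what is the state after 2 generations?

..11.1.1...
1.111.1.1..

1.111.1.1..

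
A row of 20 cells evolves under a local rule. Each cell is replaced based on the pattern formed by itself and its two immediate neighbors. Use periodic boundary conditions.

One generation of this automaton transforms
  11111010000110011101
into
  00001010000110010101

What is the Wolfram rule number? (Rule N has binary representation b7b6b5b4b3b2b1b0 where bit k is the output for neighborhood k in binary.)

position 0: 111 → 0  (bit 7 = 0)
position 4: 110 → 1  (bit 6 = 1)
position 5: 101 → 0  (bit 5 = 0)
position 7: 100 → 0  (bit 4 = 0)
position 11: 011 → 1  (bit 3 = 1)
position 6: 010 → 1  (bit 2 = 1)
position 10: 001 → 0  (bit 1 = 0)
position 8: 000 → 0  (bit 0 = 0)
bits b7..b0 = 01001100 = 76

76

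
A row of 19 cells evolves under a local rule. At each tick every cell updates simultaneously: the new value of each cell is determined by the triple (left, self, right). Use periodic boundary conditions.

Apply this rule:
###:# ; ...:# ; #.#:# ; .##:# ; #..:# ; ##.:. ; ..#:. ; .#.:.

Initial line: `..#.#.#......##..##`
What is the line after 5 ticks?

tick 1: #..#.#.#####.#.#.#.
tick 2: .#..#.#####.#.#.#.#
tick 3: #.#..#####.#.#.#.#.
tick 4: .#.#.####.#.#.#.#.#
tick 5: #.#.####.#.#.#.#.#.

#.#.####.#.#.#.#.#.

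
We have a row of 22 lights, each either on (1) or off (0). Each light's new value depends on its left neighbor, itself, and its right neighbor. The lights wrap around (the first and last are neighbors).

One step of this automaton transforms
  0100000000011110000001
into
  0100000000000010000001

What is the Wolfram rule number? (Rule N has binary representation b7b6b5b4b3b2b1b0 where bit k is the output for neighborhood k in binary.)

68

position 12: 111 → 0  (bit 7 = 0)
position 14: 110 → 1  (bit 6 = 1)
position 0: 101 → 0  (bit 5 = 0)
position 2: 100 → 0  (bit 4 = 0)
position 11: 011 → 0  (bit 3 = 0)
position 1: 010 → 1  (bit 2 = 1)
position 10: 001 → 0  (bit 1 = 0)
position 3: 000 → 0  (bit 0 = 0)
bits b7..b0 = 01000100 = 68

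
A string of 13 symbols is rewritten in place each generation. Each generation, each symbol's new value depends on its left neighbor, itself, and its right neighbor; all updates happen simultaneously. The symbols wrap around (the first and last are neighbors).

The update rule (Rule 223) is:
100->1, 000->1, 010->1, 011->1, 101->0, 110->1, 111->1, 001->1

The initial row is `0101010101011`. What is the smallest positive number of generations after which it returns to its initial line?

generation 1: 0101010101011

1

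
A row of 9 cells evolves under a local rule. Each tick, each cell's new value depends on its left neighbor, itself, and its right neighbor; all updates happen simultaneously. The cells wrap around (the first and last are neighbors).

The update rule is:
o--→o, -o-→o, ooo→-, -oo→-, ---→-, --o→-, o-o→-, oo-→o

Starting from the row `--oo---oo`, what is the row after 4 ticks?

--oo--oo-

tick 1: o--oo---o
tick 2: oo--oo---
tick 3: -oo--oo--
tick 4: --oo--oo-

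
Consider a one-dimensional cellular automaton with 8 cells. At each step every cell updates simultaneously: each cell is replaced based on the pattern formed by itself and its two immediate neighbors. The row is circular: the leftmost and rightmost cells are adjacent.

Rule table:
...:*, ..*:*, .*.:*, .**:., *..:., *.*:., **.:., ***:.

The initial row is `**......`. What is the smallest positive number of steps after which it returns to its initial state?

16

...*****
.**.....
*...****
..**....
**...***
...**...
***...**
....**..
****...*
.....**.
*****...
......**
.*****..
*......*
..*****.
**......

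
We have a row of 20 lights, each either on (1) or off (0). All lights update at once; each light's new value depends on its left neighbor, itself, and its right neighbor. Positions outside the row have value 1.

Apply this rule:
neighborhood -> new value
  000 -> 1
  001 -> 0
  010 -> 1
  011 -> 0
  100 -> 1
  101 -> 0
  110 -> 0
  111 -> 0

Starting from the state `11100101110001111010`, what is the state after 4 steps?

11011111000111111010

00010100001100000010
11010111100011111010
00010000011000000010
11011111000111111010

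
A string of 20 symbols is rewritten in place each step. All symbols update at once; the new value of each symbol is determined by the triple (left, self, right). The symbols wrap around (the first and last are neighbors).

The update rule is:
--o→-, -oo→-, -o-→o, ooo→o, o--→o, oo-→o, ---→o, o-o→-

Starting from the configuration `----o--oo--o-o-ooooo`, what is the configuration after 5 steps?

oooooo-o-o--oo--oo--

ooo-oo--oo-o-o--oooo
ooo--oo--o-o-oo--ooo
oooo--oo-o-o--oo--oo
ooooo--o-o-oo--oo--o
oooooo-o-o--oo--oo--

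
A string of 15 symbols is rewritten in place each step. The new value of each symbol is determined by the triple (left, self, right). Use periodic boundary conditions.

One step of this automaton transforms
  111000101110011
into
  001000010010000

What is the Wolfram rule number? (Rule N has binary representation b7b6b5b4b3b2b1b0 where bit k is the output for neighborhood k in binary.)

96

position 0: 111 → 0  (bit 7 = 0)
position 2: 110 → 1  (bit 6 = 1)
position 7: 101 → 1  (bit 5 = 1)
position 3: 100 → 0  (bit 4 = 0)
position 8: 011 → 0  (bit 3 = 0)
position 6: 010 → 0  (bit 2 = 0)
position 5: 001 → 0  (bit 1 = 0)
position 4: 000 → 0  (bit 0 = 0)
bits b7..b0 = 01100000 = 96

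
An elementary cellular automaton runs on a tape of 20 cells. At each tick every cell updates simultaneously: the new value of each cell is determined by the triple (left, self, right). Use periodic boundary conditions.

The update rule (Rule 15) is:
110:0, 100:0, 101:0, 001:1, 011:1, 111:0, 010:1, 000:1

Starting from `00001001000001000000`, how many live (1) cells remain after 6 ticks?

3

11111011011111011111
00000010010000010000
11111110110111110111
00000000100100000100
11111111101101111101
00000000001001000001
count of 1: 3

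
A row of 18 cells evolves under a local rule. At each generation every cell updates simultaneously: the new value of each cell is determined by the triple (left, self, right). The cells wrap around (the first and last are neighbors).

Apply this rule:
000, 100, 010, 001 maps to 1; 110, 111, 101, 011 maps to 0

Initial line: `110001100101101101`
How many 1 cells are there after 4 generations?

001110011100000000
110001100011111111
001110011100000000  (repeats generation 1; period 2)
generation 4: 110001100011111111
count of 1: 12

12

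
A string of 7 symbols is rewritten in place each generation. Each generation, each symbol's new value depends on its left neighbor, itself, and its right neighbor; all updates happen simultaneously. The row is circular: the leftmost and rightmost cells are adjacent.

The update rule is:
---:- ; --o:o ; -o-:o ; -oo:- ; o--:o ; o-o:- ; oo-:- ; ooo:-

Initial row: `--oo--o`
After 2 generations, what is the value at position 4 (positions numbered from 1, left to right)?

oo--ooo
--oo---
position 4 holds o

o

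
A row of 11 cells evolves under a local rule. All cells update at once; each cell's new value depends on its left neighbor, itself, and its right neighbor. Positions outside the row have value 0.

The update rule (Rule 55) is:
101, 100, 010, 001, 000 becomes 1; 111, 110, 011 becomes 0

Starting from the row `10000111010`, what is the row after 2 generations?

00000111000

11111000111
00000111000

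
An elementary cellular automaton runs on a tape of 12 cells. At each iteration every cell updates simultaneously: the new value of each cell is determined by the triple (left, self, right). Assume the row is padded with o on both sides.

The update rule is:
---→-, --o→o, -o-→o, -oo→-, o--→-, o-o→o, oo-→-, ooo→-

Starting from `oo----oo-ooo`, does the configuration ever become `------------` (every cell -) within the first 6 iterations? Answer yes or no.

iteration 1: -----o--o---
iteration 2: ----oo-oo--o
iteration 3: ---o--o---o-
iteration 4: --oo-oo--ooo
iteration 5: -o--o---o---
iteration 6: oo-oo--oo--o
iteration 6 is oo-oo--oo--o, still not uniform -

no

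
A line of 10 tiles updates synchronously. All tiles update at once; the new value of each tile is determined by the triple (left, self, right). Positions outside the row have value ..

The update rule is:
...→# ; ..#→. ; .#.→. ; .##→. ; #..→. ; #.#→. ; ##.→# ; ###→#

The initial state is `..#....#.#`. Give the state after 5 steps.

step 1: #...##....
step 2: ..#..#.###
step 3: #.......##
step 4: ..#####..#
step 5: #..####...

#..####...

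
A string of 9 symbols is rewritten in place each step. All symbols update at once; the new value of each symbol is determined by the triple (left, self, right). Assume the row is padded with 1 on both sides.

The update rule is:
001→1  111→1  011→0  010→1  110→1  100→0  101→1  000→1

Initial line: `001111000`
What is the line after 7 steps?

111111110

010111011
111011101
111101110
111110111
111111011
111111101
111111110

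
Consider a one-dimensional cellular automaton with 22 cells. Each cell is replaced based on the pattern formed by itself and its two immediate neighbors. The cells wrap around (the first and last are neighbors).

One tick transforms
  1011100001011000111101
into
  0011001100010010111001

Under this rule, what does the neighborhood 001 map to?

0

At position 8 the neighborhood is 001; the next row has 0 there.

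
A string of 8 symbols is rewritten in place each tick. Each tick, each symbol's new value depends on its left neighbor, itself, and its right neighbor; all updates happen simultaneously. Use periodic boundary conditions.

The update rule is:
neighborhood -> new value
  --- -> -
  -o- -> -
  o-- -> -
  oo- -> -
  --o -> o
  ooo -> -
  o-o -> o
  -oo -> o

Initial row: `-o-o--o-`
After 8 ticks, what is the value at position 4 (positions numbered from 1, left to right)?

tick 1: o-o--o--
tick 2: -o--o--o
tick 3: o--o--o-
tick 4: --o--o-o
tick 5: -o--o-o-
tick 6: o--o-o--
tick 7: --o-o--o
tick 8: -o-o--o-
position 4 holds o

o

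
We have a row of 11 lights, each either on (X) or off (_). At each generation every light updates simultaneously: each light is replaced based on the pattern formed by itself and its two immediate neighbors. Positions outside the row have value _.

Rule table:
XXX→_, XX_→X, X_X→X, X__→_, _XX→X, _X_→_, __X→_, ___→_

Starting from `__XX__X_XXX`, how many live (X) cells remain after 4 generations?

generation 1: __XX___XX_X
generation 2: __XX___XXX_
generation 3: __XX___X_X_
generation 4: __XX____X__
count of X: 3

3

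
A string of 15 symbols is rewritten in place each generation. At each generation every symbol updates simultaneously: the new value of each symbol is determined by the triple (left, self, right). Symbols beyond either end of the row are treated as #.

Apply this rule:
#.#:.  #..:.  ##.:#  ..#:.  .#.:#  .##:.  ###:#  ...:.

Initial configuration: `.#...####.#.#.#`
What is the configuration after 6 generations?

generation 1: .#....###.#.#..
generation 2: .#.....##.#.#..
generation 3: .#......#.#.#..
generation 4: .#......#.#.#..  (fixed point — unchanged through generation 6)

.#......#.#.#..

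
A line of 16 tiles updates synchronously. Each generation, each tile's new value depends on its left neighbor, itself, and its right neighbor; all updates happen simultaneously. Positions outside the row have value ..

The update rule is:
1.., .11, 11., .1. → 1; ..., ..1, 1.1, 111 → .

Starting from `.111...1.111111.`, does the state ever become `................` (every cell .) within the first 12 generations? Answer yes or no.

generation 1: .1.11..1.1....11
generation 2: .1.111.1.11...11
generation 3: .1.1.1.1.111..11
generation 4: .1.1.1.1.1.11.11
generation 5: .1.1.1.1.1.11.11  (fixed point — unchanged through generation 12)
generation 12 is .1.1.1.1.1.11.11, still not uniform .

no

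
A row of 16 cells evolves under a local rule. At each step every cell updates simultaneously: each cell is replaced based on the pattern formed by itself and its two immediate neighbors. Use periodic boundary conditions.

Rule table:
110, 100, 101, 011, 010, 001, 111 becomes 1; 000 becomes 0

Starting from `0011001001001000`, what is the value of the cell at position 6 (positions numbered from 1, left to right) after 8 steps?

step 1: 0111111111111100
step 2: 1111111111111110
step 3: 1111111111111111
step 4: 1111111111111111  (fixed point — unchanged through step 8)
position 6 holds 1

1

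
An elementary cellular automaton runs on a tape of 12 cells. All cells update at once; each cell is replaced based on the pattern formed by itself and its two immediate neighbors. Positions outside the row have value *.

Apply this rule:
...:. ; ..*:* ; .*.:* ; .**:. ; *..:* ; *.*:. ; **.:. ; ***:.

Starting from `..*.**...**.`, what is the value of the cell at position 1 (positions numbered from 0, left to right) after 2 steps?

.

step 1: ***...*.*...
step 2: ...*.**.**.*
position 1 holds .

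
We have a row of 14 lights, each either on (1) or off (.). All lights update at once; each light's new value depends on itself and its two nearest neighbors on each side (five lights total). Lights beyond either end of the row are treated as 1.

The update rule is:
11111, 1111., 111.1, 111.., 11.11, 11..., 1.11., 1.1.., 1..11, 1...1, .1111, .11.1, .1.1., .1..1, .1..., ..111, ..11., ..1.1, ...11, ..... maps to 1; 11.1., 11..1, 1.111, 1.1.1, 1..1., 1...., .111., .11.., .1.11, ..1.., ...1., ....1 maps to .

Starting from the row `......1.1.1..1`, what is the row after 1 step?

1.11..11.11111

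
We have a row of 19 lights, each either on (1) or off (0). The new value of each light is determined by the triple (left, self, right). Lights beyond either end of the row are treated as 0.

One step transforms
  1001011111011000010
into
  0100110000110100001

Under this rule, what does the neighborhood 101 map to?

1

At position 4 the neighborhood is 101; the next row has 1 there.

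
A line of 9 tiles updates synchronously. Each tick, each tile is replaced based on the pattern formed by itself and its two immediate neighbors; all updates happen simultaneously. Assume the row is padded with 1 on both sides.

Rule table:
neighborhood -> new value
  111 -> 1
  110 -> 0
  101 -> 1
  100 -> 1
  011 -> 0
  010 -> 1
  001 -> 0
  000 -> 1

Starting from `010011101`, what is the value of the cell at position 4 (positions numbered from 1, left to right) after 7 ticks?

1

111001010
110101111
101110111
010101011
111111101
111111010
111110111
position 4 holds 1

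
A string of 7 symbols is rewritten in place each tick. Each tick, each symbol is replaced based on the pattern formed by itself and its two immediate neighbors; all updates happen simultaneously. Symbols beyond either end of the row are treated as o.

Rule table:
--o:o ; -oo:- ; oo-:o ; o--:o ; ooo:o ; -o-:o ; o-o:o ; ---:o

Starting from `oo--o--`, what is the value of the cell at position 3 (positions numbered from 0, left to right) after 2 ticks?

o

ooooooo
ooooooo
position 3 holds o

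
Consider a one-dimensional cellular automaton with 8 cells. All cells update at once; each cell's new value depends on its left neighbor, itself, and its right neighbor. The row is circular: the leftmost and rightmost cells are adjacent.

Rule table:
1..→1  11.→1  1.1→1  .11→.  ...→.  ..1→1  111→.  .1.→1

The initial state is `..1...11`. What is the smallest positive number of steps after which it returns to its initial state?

3

1111.1.1
...1111.
..1...11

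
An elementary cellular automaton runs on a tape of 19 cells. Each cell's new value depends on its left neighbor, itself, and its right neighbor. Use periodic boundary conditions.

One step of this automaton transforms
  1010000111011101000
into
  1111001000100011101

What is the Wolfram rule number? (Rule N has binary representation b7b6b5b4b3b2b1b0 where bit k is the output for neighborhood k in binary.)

54

position 8: 111 → 0  (bit 7 = 0)
position 9: 110 → 0  (bit 6 = 0)
position 1: 101 → 1  (bit 5 = 1)
position 3: 100 → 1  (bit 4 = 1)
position 7: 011 → 0  (bit 3 = 0)
position 0: 010 → 1  (bit 2 = 1)
position 6: 001 → 1  (bit 1 = 1)
position 4: 000 → 0  (bit 0 = 0)
bits b7..b0 = 00110110 = 54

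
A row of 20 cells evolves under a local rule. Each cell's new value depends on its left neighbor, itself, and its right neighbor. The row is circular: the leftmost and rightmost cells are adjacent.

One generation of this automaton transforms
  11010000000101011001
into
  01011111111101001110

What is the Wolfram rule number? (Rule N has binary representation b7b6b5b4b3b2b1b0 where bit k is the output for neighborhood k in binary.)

position 0: 111 → 0  (bit 7 = 0)
position 1: 110 → 1  (bit 6 = 1)
position 2: 101 → 0  (bit 5 = 0)
position 4: 100 → 1  (bit 4 = 1)
position 15: 011 → 0  (bit 3 = 0)
position 3: 010 → 1  (bit 2 = 1)
position 10: 001 → 1  (bit 1 = 1)
position 5: 000 → 1  (bit 0 = 1)
bits b7..b0 = 01010111 = 87

87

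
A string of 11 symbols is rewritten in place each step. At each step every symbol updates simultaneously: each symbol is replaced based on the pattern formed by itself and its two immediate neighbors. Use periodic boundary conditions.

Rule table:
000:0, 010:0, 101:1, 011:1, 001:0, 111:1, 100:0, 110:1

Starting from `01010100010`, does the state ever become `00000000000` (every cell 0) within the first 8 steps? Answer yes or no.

yes

step 1: 00101000000
step 2: 00010000000
step 3: 00000000000
all cells are 0 at step 3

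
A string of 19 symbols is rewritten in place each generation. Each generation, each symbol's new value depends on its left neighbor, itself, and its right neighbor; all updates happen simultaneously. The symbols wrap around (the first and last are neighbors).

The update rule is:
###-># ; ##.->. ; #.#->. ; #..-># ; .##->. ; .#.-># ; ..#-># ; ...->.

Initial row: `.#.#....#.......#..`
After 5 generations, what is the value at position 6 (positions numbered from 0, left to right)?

.

##.##..###.....###.
.....##.#.#...#.#..
....#...#.##.##.##.
...###.##.........#
#.#.#....#.......##
position 6 holds .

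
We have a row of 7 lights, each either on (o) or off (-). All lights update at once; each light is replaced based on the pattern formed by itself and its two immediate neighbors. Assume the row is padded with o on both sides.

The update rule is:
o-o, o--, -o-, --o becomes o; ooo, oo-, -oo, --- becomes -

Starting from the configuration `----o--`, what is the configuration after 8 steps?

---o---

step 1: o--oooo
step 2: -oo----
step 3: o--o--o
step 4: -ooooo-
step 5: o-----o
step 6: -o---o-
step 7: ooo-ooo
step 8: ---o---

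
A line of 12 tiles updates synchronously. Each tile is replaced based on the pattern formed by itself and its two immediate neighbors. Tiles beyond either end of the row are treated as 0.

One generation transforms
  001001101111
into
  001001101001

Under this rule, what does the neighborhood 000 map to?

0

At position 0 the neighborhood is 000; the next row has 0 there.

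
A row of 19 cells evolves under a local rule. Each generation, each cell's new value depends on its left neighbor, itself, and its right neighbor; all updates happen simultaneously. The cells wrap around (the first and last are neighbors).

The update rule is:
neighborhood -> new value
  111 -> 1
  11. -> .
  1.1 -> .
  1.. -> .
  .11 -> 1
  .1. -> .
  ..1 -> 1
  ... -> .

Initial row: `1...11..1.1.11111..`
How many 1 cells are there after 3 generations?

...11..1....1111..1
..11..1....1111..1.
.11..1....1111..1..
count of 1: 8

8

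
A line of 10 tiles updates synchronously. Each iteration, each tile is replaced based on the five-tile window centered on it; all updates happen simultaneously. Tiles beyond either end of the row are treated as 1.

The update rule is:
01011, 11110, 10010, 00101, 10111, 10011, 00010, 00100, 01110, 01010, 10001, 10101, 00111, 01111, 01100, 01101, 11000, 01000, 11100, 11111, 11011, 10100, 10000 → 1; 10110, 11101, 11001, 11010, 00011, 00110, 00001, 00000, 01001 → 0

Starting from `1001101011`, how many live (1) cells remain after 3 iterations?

1010101111
0011111111
0111111111
count of 1: 9

9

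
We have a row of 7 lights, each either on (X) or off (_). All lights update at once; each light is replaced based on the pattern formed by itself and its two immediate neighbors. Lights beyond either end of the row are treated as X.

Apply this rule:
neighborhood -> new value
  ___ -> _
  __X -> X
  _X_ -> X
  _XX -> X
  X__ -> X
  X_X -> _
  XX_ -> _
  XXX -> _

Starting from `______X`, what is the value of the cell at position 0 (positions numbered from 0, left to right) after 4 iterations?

X____XX
_X__XX_
_XXXX__
_X___XX
position 0 holds _

_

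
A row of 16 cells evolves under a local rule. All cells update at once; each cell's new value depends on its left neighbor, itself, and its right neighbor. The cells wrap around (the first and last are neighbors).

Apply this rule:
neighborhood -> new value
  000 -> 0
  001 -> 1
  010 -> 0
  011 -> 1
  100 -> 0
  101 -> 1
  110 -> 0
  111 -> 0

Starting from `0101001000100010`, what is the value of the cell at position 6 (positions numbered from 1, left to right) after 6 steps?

1010010001000100
0100100010001001
1001000100010010
0010001000100101
0100010001001010
1000100010010100
position 6 holds 0

0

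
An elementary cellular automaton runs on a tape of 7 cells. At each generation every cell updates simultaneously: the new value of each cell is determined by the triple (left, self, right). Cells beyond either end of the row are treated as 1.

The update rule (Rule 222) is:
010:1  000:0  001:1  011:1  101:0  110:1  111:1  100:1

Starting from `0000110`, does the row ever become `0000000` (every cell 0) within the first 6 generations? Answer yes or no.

1001110
1111110
1111110  (fixed point — unchanged through generation 6)
generation 6 is 1111110, still not uniform 0

no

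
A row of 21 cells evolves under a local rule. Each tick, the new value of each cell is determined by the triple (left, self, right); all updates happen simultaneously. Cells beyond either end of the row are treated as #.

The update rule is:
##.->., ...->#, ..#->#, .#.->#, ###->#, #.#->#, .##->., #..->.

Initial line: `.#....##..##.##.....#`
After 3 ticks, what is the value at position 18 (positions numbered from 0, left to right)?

##.###...#..#...####.
#.#.#..###.##.##.##.#
.####.#.#.#..#..#..#.
position 18 holds .

.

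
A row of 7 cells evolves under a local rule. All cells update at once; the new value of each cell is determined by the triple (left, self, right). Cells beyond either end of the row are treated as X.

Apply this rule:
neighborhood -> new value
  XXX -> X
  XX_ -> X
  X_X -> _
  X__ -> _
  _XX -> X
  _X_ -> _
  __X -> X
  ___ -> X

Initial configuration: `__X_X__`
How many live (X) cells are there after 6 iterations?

_X____X
___XXXX
_XXXXXX
_XXXXXX  (fixed point — unchanged through iteration 6)
count of X: 6

6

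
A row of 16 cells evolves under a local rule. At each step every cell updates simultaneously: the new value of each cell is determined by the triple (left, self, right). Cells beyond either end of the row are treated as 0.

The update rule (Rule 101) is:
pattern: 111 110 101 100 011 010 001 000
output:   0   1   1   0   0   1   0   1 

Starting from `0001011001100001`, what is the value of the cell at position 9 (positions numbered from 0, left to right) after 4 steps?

1

step 1: 1101101000101101
step 2: 0110111010110111
step 3: 0011001111011001
step 4: 1001000001101001
position 9 holds 1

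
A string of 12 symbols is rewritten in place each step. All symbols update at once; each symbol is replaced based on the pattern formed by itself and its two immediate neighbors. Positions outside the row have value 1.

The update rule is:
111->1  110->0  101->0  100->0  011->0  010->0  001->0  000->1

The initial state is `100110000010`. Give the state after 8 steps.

011000011000

000000111000
011110010010
001100000000
000001111110
011100111100
001000011000
000011000010
011000011000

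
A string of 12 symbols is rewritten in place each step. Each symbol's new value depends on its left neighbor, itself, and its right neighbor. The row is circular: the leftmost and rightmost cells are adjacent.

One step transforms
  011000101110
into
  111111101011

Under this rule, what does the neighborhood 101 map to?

At position 7 the neighborhood is 101; the next row has 0 there.

0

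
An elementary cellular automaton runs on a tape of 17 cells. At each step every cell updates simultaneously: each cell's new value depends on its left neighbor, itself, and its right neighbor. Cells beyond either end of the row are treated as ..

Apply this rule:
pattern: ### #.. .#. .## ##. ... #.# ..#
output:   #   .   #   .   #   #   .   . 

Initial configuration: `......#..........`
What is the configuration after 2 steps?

.####.#..########

#####.#.#########
.####.#..########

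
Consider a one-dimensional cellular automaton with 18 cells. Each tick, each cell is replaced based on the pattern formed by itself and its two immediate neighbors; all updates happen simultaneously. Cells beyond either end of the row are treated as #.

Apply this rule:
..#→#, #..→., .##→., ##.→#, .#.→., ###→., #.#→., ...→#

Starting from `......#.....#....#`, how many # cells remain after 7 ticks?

.#####..####..###.
.....#.#...#.#..#.
.####....##....#..
....#.###.#.###..#
.###....#.....#.#.
...#.###..####....
.##....#.#...#.###
count of #: 8

8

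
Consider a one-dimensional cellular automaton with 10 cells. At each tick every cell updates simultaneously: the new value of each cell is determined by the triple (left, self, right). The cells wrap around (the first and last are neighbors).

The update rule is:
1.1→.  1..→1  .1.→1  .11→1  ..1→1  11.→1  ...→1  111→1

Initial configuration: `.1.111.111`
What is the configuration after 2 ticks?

.1.111.111

tick 1: .1.111.111  (fixed point — unchanged through tick 2)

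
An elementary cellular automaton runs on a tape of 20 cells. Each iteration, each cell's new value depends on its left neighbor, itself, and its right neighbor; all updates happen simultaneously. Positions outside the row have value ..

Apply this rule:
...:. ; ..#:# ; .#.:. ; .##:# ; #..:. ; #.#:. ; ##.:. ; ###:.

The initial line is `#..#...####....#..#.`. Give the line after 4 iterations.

...##......#..#.....

..#...##......#..#..
.#...##......#..#...
#...##......#..#....
...##......#..#.....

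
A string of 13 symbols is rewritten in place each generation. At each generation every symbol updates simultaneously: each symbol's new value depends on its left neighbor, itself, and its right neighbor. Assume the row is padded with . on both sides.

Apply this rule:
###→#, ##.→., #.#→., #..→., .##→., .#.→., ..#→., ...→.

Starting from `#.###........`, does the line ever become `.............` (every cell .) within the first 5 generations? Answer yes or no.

yes

...#.........
.............
all cells are . at generation 2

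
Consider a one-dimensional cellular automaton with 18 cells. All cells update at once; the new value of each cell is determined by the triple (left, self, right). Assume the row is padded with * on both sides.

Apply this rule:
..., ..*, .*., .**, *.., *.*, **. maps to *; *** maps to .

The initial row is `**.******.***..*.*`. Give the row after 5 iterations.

.***....***.******

.***....***.******
**.******.***.....
.***....***.******  (repeats iteration 1; period 2)
iteration 5: .***....***.******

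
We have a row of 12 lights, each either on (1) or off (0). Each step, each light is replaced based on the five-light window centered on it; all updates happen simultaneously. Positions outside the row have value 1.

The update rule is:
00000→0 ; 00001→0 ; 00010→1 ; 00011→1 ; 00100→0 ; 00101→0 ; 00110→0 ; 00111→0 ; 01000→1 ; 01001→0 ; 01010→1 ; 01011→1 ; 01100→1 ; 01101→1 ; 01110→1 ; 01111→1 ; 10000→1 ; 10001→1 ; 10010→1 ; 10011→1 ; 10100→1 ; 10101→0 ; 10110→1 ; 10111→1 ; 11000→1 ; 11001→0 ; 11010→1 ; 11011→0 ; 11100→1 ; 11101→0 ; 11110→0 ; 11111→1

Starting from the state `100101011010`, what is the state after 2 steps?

010101110001

101010111101
010101110001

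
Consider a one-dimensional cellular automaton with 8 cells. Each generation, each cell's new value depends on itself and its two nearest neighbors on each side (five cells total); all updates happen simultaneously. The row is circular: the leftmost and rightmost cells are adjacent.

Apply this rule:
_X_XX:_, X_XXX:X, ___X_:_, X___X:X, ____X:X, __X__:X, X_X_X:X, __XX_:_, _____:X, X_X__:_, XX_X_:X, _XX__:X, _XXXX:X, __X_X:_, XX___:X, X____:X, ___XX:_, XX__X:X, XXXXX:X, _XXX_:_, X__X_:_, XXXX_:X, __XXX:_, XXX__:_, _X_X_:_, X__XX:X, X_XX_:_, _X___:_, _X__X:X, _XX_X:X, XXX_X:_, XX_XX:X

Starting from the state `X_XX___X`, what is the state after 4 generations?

__XX_XXX

XX_XXX__
_XXX__XX
XX__XX_X
__XX_XXX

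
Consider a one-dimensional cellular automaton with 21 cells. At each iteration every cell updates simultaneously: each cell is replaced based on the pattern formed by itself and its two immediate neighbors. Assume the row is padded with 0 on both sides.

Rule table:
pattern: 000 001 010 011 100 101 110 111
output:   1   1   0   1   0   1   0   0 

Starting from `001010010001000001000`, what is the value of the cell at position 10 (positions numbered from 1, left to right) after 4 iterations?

0

iteration 1: 110100100110011110011
iteration 2: 101001001100110000110
iteration 3: 010010011001100111100
iteration 4: 100100110011001100001
position 10 holds 0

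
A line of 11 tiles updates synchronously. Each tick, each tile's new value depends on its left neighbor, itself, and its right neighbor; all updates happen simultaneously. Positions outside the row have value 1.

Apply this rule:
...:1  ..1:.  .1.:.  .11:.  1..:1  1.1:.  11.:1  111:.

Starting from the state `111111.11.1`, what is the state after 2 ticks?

1111..1..1.

.....1..1..
1111..1..1.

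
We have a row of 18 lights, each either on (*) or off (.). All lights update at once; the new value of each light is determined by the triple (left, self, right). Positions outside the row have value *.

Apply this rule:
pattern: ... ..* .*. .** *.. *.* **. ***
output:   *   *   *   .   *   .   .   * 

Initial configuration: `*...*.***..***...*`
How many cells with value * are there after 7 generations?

15

generation 1: .****..*.**.*.***.
generation 2: ..**.***....*..*..
generation 3: **....*.**********
generation 4: *.*****..*********
generation 5: ...***.**.********
generation 6: ***.*......*******
generation 7: **..*******.******
count of *: 15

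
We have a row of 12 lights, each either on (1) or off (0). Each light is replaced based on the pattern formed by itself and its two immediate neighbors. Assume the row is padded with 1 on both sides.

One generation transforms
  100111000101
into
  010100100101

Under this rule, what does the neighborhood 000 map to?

At position 7 the neighborhood is 000; the next row has 0 there.

0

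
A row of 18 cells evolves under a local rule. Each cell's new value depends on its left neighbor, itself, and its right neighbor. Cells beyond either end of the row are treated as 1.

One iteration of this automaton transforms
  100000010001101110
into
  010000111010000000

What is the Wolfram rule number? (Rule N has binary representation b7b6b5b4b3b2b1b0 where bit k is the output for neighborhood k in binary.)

22

position 15: 111 → 0  (bit 7 = 0)
position 0: 110 → 0  (bit 6 = 0)
position 13: 101 → 0  (bit 5 = 0)
position 1: 100 → 1  (bit 4 = 1)
position 11: 011 → 0  (bit 3 = 0)
position 7: 010 → 1  (bit 2 = 1)
position 6: 001 → 1  (bit 1 = 1)
position 2: 000 → 0  (bit 0 = 0)
bits b7..b0 = 00010110 = 22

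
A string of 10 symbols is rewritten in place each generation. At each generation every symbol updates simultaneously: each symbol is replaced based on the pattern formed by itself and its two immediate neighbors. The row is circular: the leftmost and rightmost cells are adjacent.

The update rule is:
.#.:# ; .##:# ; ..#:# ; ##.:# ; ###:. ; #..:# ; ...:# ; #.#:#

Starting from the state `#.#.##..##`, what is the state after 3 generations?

#########.

generation 1: #########.
generation 2: #.......##
generation 3: #########.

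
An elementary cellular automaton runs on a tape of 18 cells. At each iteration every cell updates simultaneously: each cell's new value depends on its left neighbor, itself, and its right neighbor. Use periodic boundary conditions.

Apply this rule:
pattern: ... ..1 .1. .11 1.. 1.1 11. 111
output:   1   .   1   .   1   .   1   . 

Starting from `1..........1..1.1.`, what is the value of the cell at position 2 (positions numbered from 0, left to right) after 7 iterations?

1

1111111111.11.1.1.
.........1..1.1.1.
11111111.11.1.1.11
.......1..1.1.1...
111111.11.1.1.1111
.....1..1.1.1.....
1111.11.1.1.111111
position 2 holds 1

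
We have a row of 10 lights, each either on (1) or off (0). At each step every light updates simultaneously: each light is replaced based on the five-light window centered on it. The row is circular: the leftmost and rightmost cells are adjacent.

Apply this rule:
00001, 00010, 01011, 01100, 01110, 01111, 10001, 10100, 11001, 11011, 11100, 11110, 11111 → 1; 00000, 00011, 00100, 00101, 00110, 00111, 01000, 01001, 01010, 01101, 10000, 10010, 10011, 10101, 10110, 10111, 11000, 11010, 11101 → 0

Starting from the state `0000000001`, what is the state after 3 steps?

0001100000

step 1: 0000000110
step 2: 0000010010
step 3: 0001100000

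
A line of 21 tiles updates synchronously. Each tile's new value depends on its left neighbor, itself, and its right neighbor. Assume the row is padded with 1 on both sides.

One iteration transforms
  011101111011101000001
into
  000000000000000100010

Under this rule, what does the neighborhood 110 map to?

0

At position 3 the neighborhood is 110; the next row has 0 there.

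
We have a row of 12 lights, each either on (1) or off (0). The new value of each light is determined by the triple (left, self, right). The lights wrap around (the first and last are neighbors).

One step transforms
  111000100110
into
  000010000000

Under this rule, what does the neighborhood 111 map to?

0

At position 1 the neighborhood is 111; the next row has 0 there.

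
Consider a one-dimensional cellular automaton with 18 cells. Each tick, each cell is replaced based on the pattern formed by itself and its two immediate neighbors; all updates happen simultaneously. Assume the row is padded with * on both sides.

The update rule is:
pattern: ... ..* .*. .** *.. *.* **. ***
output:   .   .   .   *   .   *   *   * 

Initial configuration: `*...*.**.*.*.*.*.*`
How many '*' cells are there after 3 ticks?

*....****.*.*.*.**
*....*****.*.*.***
*....******.*.****
count of *: 12

12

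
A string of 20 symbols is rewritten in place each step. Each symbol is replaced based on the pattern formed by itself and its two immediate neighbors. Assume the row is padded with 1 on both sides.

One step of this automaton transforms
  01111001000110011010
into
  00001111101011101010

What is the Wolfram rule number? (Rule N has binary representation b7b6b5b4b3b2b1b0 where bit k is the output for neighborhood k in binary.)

position 2: 111 → 0  (bit 7 = 0)
position 4: 110 → 1  (bit 6 = 1)
position 0: 101 → 0  (bit 5 = 0)
position 5: 100 → 1  (bit 4 = 1)
position 1: 011 → 0  (bit 3 = 0)
position 7: 010 → 1  (bit 2 = 1)
position 6: 001 → 1  (bit 1 = 1)
position 9: 000 → 0  (bit 0 = 0)
bits b7..b0 = 01010110 = 86

86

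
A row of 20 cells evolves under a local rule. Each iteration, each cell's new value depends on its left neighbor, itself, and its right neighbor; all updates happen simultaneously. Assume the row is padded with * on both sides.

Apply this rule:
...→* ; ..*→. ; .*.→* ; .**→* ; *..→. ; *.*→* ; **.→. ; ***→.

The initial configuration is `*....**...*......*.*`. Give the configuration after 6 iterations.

..**.*..*.*.****.***
..*.**..*****...**..
..***...*.....*.*...
..*...*.*.***.***.*.
..*.*.*****..**..***
..*****......*...*..

..*****......*...*..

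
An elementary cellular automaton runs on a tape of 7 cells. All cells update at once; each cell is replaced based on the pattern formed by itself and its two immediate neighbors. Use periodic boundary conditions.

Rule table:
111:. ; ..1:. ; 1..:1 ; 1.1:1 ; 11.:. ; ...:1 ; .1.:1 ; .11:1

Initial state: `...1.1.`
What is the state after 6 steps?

11.1111
..11...
1.1.111
.1111..
.1...11
1111.1.

1111.1.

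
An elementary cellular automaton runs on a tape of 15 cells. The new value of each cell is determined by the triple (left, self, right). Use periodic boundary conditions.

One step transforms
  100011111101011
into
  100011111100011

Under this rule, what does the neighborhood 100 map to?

At position 1 the neighborhood is 100; the next row has 0 there.

0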